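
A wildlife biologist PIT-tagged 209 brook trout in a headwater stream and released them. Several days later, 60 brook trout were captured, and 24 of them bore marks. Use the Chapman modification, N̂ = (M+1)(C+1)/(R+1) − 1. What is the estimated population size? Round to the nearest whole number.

N̂ = (209+1)(60+1)/(24+1) − 1 = 210·61/25 − 1
= 12810/25 − 1 ≈ 512.4 − 1 ≈ 511.4 → 511

N ≈ 511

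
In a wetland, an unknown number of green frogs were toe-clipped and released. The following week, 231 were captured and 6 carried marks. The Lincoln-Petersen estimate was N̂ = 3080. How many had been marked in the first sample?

From N = M·C/R: M = N·R / C = 3080·6 / 231 = 18480 / 231 = 80.

M = 80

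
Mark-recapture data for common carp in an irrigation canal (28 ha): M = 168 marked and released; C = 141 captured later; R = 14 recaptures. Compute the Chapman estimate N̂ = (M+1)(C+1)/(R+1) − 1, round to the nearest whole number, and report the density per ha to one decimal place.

N̂ = 169·142/15 − 1 = 23998/15 − 1 ≈ 1598.9 → 1599
Density = N̂ / area = 1599 / 28 ≈ 57.11 → 57.1 per ha

density ≈ 57.1 common carp per ha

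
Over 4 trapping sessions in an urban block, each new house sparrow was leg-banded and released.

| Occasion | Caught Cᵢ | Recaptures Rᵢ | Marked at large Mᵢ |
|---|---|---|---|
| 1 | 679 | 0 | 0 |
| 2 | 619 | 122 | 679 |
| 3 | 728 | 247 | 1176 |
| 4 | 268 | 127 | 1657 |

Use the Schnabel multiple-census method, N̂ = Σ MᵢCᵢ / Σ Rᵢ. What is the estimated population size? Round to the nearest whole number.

N ≈ 3469

Σ MᵢCᵢ = 0·679 + 679·619 + 1176·728 + 1657·268 = 0 + 420301 + 856128 + 444076 = 1720505
Σ Rᵢ = 0 + 122 + 247 + 127 = 496
N̂ = 1720505 / 496 ≈ 3468.8 → 3469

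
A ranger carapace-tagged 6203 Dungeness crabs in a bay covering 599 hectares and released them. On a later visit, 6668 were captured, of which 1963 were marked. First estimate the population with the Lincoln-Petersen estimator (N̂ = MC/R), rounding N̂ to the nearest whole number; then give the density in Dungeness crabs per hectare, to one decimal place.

N̂ = 6203·6668/1963 = 41361604/1963 ≈ 21070.6 → 21071
Density = N̂ / area = 21071 / 599 ≈ 35.18 → 35.2 per hectare

density ≈ 35.2 Dungeness crabs per hectare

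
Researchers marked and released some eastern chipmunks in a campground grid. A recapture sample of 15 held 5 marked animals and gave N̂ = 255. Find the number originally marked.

M = 85

From N = M·C/R: M = N·R / C = 255·5 / 15 = 1275 / 15 = 85.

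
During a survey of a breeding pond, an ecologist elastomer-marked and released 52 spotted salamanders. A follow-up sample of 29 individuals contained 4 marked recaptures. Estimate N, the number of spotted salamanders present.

If marked individuals mix randomly, R/C ≈ M/N, giving N ≈ M·C/R.
N = (52 × 29) / 4 = 1508 / 4 = 377

N = 377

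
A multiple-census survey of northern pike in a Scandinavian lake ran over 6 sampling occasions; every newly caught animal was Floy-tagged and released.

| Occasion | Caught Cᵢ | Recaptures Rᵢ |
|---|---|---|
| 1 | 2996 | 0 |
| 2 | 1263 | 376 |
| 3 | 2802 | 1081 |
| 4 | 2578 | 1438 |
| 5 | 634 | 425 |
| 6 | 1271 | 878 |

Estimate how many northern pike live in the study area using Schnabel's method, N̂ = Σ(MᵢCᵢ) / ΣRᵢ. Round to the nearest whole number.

N ≈ 10,058

Marked at large before each occasion: Mᵢ = Σⱼ<ᵢ (Cⱼ − Rⱼ) → M1=0, M2=2996, M3=3883, M4=5604, M5=6744, M6=6953
Σ MᵢCᵢ = 0·2996 + 2996·1263 + 3883·2802 + 5604·2578 + 6744·634 + 6953·1271 = 0 + 3783948 + 10880166 + 14447112 + 4275696 + 8837263 = 42224185
Σ Rᵢ = 0 + 376 + 1081 + 1438 + 425 + 878 = 4198
N̂ = 42224185 / 4198 ≈ 10058.2 → 10058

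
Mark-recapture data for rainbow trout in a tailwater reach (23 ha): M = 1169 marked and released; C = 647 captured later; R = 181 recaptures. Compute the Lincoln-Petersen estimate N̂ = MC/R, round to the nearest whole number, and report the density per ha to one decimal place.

N̂ = 1169·647/181 = 756343/181 ≈ 4178.7 → 4179
Density = N̂ / area = 4179 / 23 ≈ 181.70 → 181.7 per ha

density ≈ 181.7 rainbow trout per ha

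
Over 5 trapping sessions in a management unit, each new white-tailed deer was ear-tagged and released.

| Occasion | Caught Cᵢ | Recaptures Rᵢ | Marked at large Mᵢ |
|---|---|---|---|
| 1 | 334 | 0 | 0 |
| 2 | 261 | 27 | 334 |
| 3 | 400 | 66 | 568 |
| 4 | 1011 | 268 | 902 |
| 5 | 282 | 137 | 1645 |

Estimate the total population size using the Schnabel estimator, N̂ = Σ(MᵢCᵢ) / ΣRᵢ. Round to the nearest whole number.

N ≈ 3394

Σ MᵢCᵢ = 0·334 + 334·261 + 568·400 + 902·1011 + 1645·282 = 0 + 87174 + 227200 + 911922 + 463890 = 1690186
Σ Rᵢ = 0 + 27 + 66 + 268 + 137 = 498
N̂ = 1690186 / 498 ≈ 3393.9 → 3394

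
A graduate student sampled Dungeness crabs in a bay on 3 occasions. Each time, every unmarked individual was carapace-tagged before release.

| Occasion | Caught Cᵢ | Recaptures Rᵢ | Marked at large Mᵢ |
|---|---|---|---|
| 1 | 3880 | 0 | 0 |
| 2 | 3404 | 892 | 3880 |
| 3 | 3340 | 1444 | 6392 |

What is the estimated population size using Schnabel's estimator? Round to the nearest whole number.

Σ MᵢCᵢ = 0·3880 + 3880·3404 + 6392·3340 = 0 + 13207520 + 21349280 = 34556800
Σ Rᵢ = 0 + 892 + 1444 = 2336
N̂ = 34556800 / 2336 ≈ 14793.2 → 14793

N ≈ 14,793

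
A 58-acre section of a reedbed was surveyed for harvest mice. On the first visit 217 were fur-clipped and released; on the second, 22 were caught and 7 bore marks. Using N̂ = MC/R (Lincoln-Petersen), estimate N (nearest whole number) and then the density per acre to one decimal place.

N̂ = 217·22/7 = 4774/7 = 682
Density = N̂ / area = 682 / 58 ≈ 11.76 → 11.8 per acre

density ≈ 11.8 harvest mice per acre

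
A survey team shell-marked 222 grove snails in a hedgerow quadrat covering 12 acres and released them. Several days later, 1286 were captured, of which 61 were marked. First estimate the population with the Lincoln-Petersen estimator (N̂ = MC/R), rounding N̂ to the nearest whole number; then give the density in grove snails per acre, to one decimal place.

density ≈ 390.0 grove snails per acre

N̂ = 222·1286/61 = 285492/61 ≈ 4680.2 → 4680
Density = N̂ / area = 4680 / 12 = 390.0 per acre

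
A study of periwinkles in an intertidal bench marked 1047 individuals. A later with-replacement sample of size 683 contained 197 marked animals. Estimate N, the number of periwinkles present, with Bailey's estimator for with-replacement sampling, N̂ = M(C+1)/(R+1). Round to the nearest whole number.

N ≈ 3617

N̂ = 1047·(683+1)/(197+1) = 1047·684/198 = 716148/198 ≈ 3616.9 → 3617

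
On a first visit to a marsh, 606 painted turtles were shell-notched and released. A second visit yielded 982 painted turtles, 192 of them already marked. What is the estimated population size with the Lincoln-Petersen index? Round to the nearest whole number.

N ≈ 3099

N = (606 × 982) / 192 = 595092 / 192 ≈ 3099.4 → 3099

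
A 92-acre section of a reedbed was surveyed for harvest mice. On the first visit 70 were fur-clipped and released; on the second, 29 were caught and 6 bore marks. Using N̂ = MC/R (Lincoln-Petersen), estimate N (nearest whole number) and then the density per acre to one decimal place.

density ≈ 3.7 harvest mice per acre

N̂ = 70·29/6 = 2030/6 ≈ 338.3 → 338
Density = N̂ / area = 338 / 92 ≈ 3.67 → 3.7 per acre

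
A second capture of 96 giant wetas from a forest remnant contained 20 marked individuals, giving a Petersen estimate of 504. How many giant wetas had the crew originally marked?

From N = M·C/R: M = N·R / C = 504·20 / 96 = 10080 / 96 = 105.

M = 105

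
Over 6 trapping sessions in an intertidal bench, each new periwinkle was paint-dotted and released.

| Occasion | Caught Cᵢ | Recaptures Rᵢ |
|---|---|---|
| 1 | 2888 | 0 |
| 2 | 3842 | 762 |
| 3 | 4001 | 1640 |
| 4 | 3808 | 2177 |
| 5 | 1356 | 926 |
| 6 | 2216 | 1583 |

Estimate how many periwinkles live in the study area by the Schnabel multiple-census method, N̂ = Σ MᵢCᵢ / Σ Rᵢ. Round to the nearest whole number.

Marked at large before each occasion: Mᵢ = Σⱼ<ᵢ (Cⱼ − Rⱼ) → M1=0, M2=2888, M3=5968, M4=8329, M5=9960, M6=10390
Σ MᵢCᵢ = 0·2888 + 2888·3842 + 5968·4001 + 8329·3808 + 9960·1356 + 10390·2216 = 0 + 11095696 + 23877968 + 31716832 + 13505760 + 23024240 = 103220496
Σ Rᵢ = 0 + 762 + 1640 + 2177 + 926 + 1583 = 7088
N̂ = 103220496 / 7088 ≈ 14562.7 → 14563

N ≈ 14,563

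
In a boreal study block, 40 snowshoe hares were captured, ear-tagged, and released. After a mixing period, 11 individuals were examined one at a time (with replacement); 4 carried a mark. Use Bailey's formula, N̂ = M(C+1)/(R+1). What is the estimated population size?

N̂ = 40·(11+1)/(4+1) = 40·12/5 = 480/5 = 96

N = 96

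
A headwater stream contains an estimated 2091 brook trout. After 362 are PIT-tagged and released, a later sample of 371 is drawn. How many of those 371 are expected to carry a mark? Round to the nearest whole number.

Expected recaptures E[R] = M·C / N.
E[R] = 362 × 371 / 2091 = 134302 / 2091 ≈ 64.2 → 64

expected recaptures ≈ 64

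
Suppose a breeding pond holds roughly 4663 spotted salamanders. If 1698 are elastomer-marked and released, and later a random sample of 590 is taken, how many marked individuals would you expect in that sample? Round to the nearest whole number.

expected recaptures ≈ 215

Expected recaptures E[R] = M·C / N.
E[R] = 1698 × 590 / 4663 = 1001820 / 4663 ≈ 214.8 → 215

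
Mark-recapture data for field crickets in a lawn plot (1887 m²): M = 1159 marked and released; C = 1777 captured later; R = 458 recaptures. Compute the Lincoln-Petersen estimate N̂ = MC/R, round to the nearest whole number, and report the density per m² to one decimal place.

N̂ = 1159·1777/458 = 2059543/458 ≈ 4496.8 → 4497
Density = N̂ / area = 4497 / 1887 ≈ 2.38 → 2.4 per m²

density ≈ 2.4 field crickets per m²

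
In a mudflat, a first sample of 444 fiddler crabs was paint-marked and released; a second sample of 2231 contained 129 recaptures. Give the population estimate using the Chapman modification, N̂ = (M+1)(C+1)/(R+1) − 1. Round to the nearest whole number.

N ≈ 7639

N̂ = (444+1)(2231+1)/(129+1) − 1 = 445·2232/130 − 1
= 993240/130 − 1 ≈ 7640.3 − 1 ≈ 7639.3 → 7639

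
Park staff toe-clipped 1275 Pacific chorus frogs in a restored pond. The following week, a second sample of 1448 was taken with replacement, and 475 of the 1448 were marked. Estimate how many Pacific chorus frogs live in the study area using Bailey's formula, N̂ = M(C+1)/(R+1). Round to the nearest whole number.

N ≈ 3881

N̂ = 1275·(1448+1)/(475+1) = 1275·1449/476 = 1847475/476 ≈ 3881.2 → 3881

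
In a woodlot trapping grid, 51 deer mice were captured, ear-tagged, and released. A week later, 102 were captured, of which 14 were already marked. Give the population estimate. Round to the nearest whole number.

N ≈ 372

N = (51 × 102) / 14 = 5202 / 14 ≈ 371.6 → 372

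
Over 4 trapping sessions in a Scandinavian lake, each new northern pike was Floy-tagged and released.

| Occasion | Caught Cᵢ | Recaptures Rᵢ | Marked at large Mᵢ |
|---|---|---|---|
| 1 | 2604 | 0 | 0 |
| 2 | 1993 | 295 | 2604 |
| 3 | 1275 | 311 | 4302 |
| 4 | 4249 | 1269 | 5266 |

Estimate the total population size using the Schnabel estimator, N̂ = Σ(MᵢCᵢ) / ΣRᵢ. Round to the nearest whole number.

Σ MᵢCᵢ = 0·2604 + 2604·1993 + 4302·1275 + 5266·4249 = 0 + 5189772 + 5485050 + 22375234 = 33050056
Σ Rᵢ = 0 + 295 + 311 + 1269 = 1875
N̂ = 33050056 / 1875 ≈ 17626.7 → 17627

N ≈ 17,627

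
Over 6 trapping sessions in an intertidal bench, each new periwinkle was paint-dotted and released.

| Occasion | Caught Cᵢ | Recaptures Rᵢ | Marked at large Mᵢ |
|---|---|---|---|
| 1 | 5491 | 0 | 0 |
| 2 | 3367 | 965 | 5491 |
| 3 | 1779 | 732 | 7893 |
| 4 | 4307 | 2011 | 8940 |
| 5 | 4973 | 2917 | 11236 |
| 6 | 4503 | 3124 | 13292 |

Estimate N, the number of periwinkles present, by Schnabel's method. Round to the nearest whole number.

Σ MᵢCᵢ = 0·5491 + 5491·3367 + 7893·1779 + 8940·4307 + 11236·4973 + 13292·4503 = 0 + 18488197 + 14041647 + 38504580 + 55876628 + 59853876 = 186764928
Σ Rᵢ = 0 + 965 + 732 + 2011 + 2917 + 3124 = 9749
N̂ = 186764928 / 9749 ≈ 19157.3 → 19157

N ≈ 19,157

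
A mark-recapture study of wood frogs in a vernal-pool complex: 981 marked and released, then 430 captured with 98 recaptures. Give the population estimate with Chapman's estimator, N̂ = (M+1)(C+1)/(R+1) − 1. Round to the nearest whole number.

N̂ = (981+1)(430+1)/(98+1) − 1 = 982·431/99 − 1
= 423242/99 − 1 ≈ 4275.2 − 1 ≈ 4274.2 → 4274

N ≈ 4274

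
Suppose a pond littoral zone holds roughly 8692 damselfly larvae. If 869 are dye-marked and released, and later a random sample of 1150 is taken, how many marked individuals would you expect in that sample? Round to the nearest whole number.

Expected recaptures E[R] = M·C / N.
E[R] = 869 × 1150 / 8692 = 999350 / 8692 ≈ 115.0 → 115

expected recaptures ≈ 115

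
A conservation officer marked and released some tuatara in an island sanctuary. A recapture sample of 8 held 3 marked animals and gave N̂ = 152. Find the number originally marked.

M = 57

From N = M·C/R: M = N·R / C = 152·3 / 8 = 456 / 8 = 57.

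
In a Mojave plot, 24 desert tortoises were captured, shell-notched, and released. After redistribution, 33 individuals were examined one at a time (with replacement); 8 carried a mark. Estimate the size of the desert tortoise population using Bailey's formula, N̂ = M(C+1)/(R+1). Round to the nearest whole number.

N ≈ 91

N̂ = 24·(33+1)/(8+1) = 24·34/9 = 816/9 ≈ 90.7 → 91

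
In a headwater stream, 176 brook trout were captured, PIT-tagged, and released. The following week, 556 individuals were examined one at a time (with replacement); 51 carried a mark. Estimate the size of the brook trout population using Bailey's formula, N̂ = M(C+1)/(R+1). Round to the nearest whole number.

N̂ = 176·(556+1)/(51+1) = 176·557/52 = 98032/52 ≈ 1885.2 → 1885

N ≈ 1885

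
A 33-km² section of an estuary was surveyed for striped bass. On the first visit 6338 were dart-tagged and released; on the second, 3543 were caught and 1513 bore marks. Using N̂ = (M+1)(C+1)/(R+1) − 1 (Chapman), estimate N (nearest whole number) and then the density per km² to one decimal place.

N̂ = 6339·3544/1514 − 1 = 22465416/1514 − 1 ≈ 14837.45 → 14837
Density = N̂ / area = 14837 / 33 ≈ 449.61 → 449.6 per km²

density ≈ 449.6 striped bass per km²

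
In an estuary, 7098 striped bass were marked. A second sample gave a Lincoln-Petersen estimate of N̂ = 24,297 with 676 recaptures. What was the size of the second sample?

C = 2314

From N = M·C/R: C = N·R / M = 24297·676 / 7098 = 16424772 / 7098 = 2314.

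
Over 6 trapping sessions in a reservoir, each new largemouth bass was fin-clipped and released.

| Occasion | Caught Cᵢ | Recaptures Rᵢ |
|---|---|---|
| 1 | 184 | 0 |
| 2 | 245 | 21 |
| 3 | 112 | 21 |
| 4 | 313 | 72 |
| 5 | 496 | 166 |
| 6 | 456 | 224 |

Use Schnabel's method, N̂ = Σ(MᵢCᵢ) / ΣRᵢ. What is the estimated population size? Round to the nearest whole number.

N ≈ 2186

Marked at large before each occasion: Mᵢ = Σⱼ<ᵢ (Cⱼ − Rⱼ) → M1=0, M2=184, M3=408, M4=499, M5=740, M6=1070
Σ MᵢCᵢ = 0·184 + 184·245 + 408·112 + 499·313 + 740·496 + 1070·456 = 0 + 45080 + 45696 + 156187 + 367040 + 487920 = 1101923
Σ Rᵢ = 0 + 21 + 21 + 72 + 166 + 224 = 504
N̂ = 1101923 / 504 ≈ 2186.4 → 2186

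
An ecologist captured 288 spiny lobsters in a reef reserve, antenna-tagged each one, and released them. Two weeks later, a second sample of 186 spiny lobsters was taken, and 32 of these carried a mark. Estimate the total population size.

N = 1674

If marked individuals mix randomly, R/C ≈ M/N, giving N ≈ M·C/R.
N = (288 × 186) / 32 = 53568 / 32 = 1674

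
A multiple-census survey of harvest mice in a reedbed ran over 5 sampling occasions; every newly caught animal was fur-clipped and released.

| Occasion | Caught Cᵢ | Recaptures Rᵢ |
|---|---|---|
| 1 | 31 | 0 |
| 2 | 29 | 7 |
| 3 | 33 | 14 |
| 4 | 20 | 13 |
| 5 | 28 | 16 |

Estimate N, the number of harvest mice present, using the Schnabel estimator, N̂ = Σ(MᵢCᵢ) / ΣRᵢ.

N = 126

Marked at large before each occasion: Mᵢ = Σⱼ<ᵢ (Cⱼ − Rⱼ) → M1=0, M2=31, M3=53, M4=72, M5=79
Σ MᵢCᵢ = 0·31 + 31·29 + 53·33 + 72·20 + 79·28 = 0 + 899 + 1749 + 1440 + 2212 = 6300
Σ Rᵢ = 0 + 7 + 14 + 13 + 16 = 50
N̂ = 6300 / 50 = 126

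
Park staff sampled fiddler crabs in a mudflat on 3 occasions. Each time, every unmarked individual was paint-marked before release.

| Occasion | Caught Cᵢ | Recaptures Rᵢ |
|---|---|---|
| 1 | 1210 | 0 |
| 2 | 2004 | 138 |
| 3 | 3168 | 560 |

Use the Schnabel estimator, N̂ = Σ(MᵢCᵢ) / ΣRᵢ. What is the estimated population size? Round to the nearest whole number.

N ≈ 17,435

Marked at large before each occasion: Mᵢ = Σⱼ<ᵢ (Cⱼ − Rⱼ) → M1=0, M2=1210, M3=3076
Σ MᵢCᵢ = 0·1210 + 1210·2004 + 3076·3168 = 0 + 2424840 + 9744768 = 12169608
Σ Rᵢ = 0 + 138 + 560 = 698
N̂ = 12169608 / 698 ≈ 17435.0 → 17435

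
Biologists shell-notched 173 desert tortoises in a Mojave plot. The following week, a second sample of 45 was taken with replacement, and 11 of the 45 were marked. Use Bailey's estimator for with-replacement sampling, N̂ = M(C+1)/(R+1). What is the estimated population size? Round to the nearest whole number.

N̂ = 173·(45+1)/(11+1) = 173·46/12 = 7958/12 ≈ 663.2 → 663

N ≈ 663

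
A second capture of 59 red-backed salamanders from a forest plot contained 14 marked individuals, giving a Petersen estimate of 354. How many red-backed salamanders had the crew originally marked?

M = 84

From N = M·C/R: M = N·R / C = 354·14 / 59 = 4956 / 59 = 84.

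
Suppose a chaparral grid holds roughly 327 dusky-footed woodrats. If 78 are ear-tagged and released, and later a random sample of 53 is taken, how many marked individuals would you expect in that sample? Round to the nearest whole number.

expected recaptures ≈ 13

Expected recaptures E[R] = M·C / N.
E[R] = 78 × 53 / 327 = 4134 / 327 ≈ 12.6 → 13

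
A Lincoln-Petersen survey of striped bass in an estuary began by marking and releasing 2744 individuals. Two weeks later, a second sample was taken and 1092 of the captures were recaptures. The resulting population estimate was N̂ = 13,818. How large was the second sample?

From N = M·C/R: C = N·R / M = 13818·1092 / 2744 = 15089256 / 2744 = 5499.

C = 5499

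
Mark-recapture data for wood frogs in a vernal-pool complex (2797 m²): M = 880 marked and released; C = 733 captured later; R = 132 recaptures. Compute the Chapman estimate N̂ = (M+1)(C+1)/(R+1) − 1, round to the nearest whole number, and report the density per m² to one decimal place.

density ≈ 1.7 wood frogs per m²

N̂ = 881·734/133 − 1 = 646654/133 − 1 ≈ 4861.1 → 4861
Density = N̂ / area = 4861 / 2797 ≈ 1.74 → 1.7 per m²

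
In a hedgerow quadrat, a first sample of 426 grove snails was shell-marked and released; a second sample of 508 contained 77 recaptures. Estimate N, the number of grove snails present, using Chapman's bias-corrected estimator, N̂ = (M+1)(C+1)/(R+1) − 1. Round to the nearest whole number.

N̂ = (426+1)(508+1)/(77+1) − 1 = 427·509/78 − 1
= 217343/78 − 1 ≈ 2786.4 − 1 ≈ 2785.4 → 2785

N ≈ 2785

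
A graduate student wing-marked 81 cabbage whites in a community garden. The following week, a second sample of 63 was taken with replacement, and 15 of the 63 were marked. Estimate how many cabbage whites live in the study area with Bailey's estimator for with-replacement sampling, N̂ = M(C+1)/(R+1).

N̂ = 81·(63+1)/(15+1) = 81·64/16 = 5184/16 = 324

N = 324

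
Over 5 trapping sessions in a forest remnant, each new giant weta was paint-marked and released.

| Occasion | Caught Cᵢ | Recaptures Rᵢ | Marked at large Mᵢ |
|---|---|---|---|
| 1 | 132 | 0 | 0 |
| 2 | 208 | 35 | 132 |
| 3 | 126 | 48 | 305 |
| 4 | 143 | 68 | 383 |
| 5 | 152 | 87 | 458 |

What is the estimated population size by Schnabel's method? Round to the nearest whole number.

Σ MᵢCᵢ = 0·132 + 132·208 + 305·126 + 383·143 + 458·152 = 0 + 27456 + 38430 + 54769 + 69616 = 190271
Σ Rᵢ = 0 + 35 + 48 + 68 + 87 = 238
N̂ = 190271 / 238 ≈ 799.46 → 799

N ≈ 799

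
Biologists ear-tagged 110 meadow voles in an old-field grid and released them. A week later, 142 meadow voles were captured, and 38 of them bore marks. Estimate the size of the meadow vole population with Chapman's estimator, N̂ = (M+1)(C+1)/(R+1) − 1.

N̂ = (110+1)(142+1)/(38+1) − 1 = 111·143/39 − 1
= 15873/39 − 1 = 407 − 1 = 406

N = 406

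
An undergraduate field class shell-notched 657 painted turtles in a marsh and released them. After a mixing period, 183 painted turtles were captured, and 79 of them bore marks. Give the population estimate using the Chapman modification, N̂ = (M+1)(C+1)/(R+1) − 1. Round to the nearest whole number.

N ≈ 1512

N̂ = (657+1)(183+1)/(79+1) − 1 = 658·184/80 − 1
= 121072/80 − 1 ≈ 1513.4 − 1 ≈ 1512.4 → 1512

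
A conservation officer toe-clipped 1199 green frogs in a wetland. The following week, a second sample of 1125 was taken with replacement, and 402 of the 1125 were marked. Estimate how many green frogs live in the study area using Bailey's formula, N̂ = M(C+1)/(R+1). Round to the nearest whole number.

N ≈ 3350

N̂ = 1199·(1125+1)/(402+1) = 1199·1126/403 = 1350074/403 ≈ 3350.1 → 3350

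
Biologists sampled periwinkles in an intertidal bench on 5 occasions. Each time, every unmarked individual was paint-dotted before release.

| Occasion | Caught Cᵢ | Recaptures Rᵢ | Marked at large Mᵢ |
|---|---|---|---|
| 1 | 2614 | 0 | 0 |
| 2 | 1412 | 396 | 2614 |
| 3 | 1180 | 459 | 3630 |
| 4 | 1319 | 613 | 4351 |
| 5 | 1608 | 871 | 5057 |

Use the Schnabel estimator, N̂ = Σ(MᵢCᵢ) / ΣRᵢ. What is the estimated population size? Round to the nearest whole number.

Σ MᵢCᵢ = 0·2614 + 2614·1412 + 3630·1180 + 4351·1319 + 5057·1608 = 0 + 3690968 + 4283400 + 5738969 + 8131656 = 21844993
Σ Rᵢ = 0 + 396 + 459 + 613 + 871 = 2339
N̂ = 21844993 / 2339 ≈ 9339.46 → 9339

N ≈ 9339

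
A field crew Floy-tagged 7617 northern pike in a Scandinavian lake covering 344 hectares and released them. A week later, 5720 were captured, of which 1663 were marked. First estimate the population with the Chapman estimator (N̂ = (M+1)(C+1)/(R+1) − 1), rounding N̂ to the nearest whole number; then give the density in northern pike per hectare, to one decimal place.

density ≈ 76.1 northern pike per hectare

N̂ = 7618·5721/1664 − 1 = 43582578/1664 − 1 ≈ 26190.45 → 26190
Density = N̂ / area = 26190 / 344 ≈ 76.13 → 76.1 per hectare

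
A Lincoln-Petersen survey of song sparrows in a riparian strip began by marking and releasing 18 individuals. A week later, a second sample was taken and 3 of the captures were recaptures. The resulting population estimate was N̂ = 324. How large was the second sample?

From N = M·C/R: C = N·R / M = 324·3 / 18 = 972 / 18 = 54.

C = 54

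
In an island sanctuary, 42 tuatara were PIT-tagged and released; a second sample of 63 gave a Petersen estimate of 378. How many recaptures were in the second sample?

From N = M·C/R: R = M·C / N = 42·63 / 378 = 2646 / 378 = 7.

R = 7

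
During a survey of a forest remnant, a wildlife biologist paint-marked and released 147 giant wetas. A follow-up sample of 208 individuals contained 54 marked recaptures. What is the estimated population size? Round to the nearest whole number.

N ≈ 566

Lincoln-Petersen assumes M/N = R/C, so N = M·C / R.
N = (147 × 208) / 54 = 30576 / 54 ≈ 566.2 → 566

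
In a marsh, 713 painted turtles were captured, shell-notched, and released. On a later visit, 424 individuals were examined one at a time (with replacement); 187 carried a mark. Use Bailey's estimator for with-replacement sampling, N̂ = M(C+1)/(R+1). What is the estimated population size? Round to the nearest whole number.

N ≈ 1612

N̂ = 713·(424+1)/(187+1) = 713·425/188 = 303025/188 ≈ 1611.8 → 1612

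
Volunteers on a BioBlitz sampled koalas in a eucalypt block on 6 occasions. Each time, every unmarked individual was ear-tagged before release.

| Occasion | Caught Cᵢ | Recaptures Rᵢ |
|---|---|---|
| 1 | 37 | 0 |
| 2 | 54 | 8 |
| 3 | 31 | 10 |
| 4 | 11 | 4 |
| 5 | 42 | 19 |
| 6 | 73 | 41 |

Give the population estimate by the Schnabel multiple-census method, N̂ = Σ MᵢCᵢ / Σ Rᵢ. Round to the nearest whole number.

Marked at large before each occasion: Mᵢ = Σⱼ<ᵢ (Cⱼ − Rⱼ) → M1=0, M2=37, M3=83, M4=104, M5=111, M6=134
Σ MᵢCᵢ = 0·37 + 37·54 + 83·31 + 104·11 + 111·42 + 134·73 = 0 + 1998 + 2573 + 1144 + 4662 + 9782 = 20159
Σ Rᵢ = 0 + 8 + 10 + 4 + 19 + 41 = 82
N̂ = 20159 / 82 ≈ 245.8 → 246

N ≈ 246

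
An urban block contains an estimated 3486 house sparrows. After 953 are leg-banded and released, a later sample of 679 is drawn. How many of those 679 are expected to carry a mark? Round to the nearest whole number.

expected recaptures ≈ 186

Expected recaptures E[R] = M·C / N.
E[R] = 953 × 679 / 3486 = 647087 / 3486 ≈ 185.6 → 186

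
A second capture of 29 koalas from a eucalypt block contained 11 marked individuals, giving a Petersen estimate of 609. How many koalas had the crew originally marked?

M = 231

From N = M·C/R: M = N·R / C = 609·11 / 29 = 6699 / 29 = 231.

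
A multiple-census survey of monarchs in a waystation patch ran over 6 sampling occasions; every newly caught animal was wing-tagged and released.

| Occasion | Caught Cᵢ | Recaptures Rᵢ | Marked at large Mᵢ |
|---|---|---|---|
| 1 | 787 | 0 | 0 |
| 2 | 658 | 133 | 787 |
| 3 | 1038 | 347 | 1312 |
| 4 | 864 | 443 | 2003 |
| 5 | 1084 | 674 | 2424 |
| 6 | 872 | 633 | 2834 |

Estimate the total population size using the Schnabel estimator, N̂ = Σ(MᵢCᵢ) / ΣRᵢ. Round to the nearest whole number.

N ≈ 3905

Σ MᵢCᵢ = 0·787 + 787·658 + 1312·1038 + 2003·864 + 2424·1084 + 2834·872 = 0 + 517846 + 1361856 + 1730592 + 2627616 + 2471248 = 8709158
Σ Rᵢ = 0 + 133 + 347 + 443 + 674 + 633 = 2230
N̂ = 8709158 / 2230 ≈ 3905.45 → 3905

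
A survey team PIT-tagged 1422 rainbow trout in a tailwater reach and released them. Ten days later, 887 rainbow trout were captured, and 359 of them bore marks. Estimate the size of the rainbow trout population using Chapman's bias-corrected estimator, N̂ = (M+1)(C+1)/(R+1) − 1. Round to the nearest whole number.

N̂ = (1422+1)(887+1)/(359+1) − 1 = 1423·888/360 − 1
= 1263624/360 − 1 ≈ 3510.1 − 1 ≈ 3509.1 → 3509

N ≈ 3509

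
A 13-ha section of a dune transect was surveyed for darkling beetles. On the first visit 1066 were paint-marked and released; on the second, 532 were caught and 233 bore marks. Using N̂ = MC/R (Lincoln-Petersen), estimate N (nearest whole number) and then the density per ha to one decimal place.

density ≈ 187.2 darkling beetles per ha

N̂ = 1066·532/233 = 567112/233 ≈ 2434.0 → 2434
Density = N̂ / area = 2434 / 13 ≈ 187.23 → 187.2 per ha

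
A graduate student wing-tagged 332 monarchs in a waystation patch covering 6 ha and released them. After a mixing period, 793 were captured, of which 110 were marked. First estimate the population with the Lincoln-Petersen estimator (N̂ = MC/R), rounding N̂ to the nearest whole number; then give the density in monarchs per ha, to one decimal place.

density ≈ 398.8 monarchs per ha

N̂ = 332·793/110 = 263276/110 ≈ 2393.4 → 2393
Density = N̂ / area = 2393 / 6 ≈ 398.83 → 398.8 per ha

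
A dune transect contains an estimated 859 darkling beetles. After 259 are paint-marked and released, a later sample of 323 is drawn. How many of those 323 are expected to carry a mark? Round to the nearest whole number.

The marked fraction of the population is 259/859, so in a sample of 323 expect C·(M/N) marked.
E[R] = 259 × 323 / 859 = 83657 / 859 ≈ 97.4 → 97

expected recaptures ≈ 97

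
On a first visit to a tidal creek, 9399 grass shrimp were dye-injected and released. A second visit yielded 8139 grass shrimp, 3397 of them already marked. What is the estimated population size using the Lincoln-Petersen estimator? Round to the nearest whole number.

N ≈ 22,519

N = (9399 × 8139) / 3397 = 76498461 / 3397 ≈ 22519.4 → 22519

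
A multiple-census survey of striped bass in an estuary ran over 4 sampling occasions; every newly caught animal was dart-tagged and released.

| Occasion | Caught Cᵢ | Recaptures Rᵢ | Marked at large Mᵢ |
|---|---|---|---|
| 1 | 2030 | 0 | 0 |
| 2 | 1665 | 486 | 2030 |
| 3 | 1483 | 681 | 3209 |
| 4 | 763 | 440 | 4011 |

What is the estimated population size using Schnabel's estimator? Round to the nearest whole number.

Σ MᵢCᵢ = 0·2030 + 2030·1665 + 3209·1483 + 4011·763 = 0 + 3379950 + 4758947 + 3060393 = 11199290
Σ Rᵢ = 0 + 486 + 681 + 440 = 1607
N̂ = 11199290 / 1607 ≈ 6969.1 → 6969

N ≈ 6969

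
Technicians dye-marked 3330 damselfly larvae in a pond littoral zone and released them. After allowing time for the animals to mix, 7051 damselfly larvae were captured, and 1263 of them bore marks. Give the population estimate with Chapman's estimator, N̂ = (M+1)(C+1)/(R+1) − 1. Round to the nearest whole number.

N̂ = (3330+1)(7051+1)/(1263+1) − 1 = 3331·7052/1264 − 1
= 23490212/1264 − 1 ≈ 18584.0 − 1 ≈ 18583.0 → 18583

N ≈ 18,583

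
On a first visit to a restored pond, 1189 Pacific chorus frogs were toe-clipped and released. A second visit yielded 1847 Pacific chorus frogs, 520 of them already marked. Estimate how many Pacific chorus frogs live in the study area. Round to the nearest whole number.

If marked individuals mix randomly, R/C ≈ M/N, giving N ≈ M·C/R.
N = (1189 × 1847) / 520 = 2196083 / 520 ≈ 4223.2 → 4223

N ≈ 4223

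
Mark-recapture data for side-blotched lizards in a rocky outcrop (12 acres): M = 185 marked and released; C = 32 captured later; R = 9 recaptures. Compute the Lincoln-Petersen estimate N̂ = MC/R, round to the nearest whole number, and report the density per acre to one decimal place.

density ≈ 54.8 side-blotched lizards per acre

N̂ = 185·32/9 = 5920/9 ≈ 657.8 → 658
Density = N̂ / area = 658 / 12 ≈ 54.83 → 54.8 per acre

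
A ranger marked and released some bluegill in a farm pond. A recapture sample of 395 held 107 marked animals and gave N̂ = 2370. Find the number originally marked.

From N = M·C/R: M = N·R / C = 2370·107 / 395 = 253590 / 395 = 642.

M = 642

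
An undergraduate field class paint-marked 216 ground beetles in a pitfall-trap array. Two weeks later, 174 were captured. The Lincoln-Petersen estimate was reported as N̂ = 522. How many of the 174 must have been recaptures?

R = 72

From N = M·C/R: R = M·C / N = 216·174 / 522 = 37584 / 522 = 72.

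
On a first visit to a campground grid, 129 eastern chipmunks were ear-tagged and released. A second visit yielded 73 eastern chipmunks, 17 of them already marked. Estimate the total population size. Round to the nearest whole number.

N ≈ 554

The marked fraction in the recapture sample should equal the marked fraction in the population: 17/73 = 129/N.
N = (129 × 73) / 17 = 9417 / 17 ≈ 553.9 → 554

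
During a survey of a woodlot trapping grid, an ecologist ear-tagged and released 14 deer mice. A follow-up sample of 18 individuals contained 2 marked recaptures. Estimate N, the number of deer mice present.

Lincoln-Petersen assumes M/N = R/C, so N = M·C / R.
N = (14 × 18) / 2 = 252 / 2 = 126

N = 126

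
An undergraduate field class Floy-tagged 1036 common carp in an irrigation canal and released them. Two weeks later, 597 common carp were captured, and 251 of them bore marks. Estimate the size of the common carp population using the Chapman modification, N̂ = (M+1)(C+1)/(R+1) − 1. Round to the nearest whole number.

N ≈ 2460

N̂ = (1036+1)(597+1)/(251+1) − 1 = 1037·598/252 − 1
= 620126/252 − 1 ≈ 2460.8 − 1 ≈ 2459.8 → 2460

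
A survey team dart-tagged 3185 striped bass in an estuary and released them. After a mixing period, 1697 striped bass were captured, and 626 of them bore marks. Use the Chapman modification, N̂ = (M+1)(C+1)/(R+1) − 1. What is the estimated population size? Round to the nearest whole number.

N ≈ 8627

N̂ = (3185+1)(1697+1)/(626+1) − 1 = 3186·1698/627 − 1
= 5409828/627 − 1 ≈ 8628.1 − 1 ≈ 8627.1 → 8627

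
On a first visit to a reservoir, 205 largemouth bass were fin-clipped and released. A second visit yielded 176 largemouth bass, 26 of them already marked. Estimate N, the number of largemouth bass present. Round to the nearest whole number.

N ≈ 1388

Lincoln-Petersen assumes M/N = R/C, so N = M·C / R.
N = (205 × 176) / 26 = 36080 / 26 ≈ 1387.7 → 1388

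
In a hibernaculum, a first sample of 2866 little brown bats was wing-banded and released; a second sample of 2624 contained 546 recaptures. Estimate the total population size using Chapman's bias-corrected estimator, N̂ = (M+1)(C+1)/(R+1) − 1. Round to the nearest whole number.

N ≈ 13,757

N̂ = (2866+1)(2624+1)/(546+1) − 1 = 2867·2625/547 − 1
= 7525875/547 − 1 ≈ 13758.46 − 1 ≈ 13757.46 → 13757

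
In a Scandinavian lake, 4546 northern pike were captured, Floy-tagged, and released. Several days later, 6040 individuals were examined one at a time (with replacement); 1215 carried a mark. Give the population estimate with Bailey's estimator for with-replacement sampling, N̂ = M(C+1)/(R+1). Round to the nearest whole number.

N ≈ 22,584

N̂ = 4546·(6040+1)/(1215+1) = 4546·6041/1216 = 27462386/1216 ≈ 22584.2 → 22584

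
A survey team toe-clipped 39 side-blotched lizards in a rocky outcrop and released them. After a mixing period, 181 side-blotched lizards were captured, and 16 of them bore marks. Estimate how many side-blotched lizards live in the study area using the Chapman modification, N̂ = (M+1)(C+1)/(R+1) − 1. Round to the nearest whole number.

N ≈ 427

N̂ = (39+1)(181+1)/(16+1) − 1 = 40·182/17 − 1
= 7280/17 − 1 ≈ 428.2 − 1 ≈ 427.2 → 427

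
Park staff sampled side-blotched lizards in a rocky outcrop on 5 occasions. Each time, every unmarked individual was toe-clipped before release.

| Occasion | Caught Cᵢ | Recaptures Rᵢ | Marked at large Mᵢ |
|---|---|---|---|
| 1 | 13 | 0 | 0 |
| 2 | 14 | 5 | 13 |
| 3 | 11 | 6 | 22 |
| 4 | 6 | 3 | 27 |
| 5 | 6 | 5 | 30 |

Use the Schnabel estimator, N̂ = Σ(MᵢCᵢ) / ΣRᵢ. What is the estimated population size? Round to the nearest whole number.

Σ MᵢCᵢ = 0·13 + 13·14 + 22·11 + 27·6 + 30·6 = 0 + 182 + 242 + 162 + 180 = 766
Σ Rᵢ = 0 + 5 + 6 + 3 + 5 = 19
N̂ = 766 / 19 ≈ 40.3 → 40

N ≈ 40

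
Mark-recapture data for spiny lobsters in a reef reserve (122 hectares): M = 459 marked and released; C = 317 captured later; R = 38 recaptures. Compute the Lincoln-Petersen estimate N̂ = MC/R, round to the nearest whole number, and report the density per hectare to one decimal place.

N̂ = 459·317/38 = 145503/38 ≈ 3829.0 → 3829
Density = N̂ / area = 3829 / 122 ≈ 31.39 → 31.4 per hectare

density ≈ 31.4 spiny lobsters per hectare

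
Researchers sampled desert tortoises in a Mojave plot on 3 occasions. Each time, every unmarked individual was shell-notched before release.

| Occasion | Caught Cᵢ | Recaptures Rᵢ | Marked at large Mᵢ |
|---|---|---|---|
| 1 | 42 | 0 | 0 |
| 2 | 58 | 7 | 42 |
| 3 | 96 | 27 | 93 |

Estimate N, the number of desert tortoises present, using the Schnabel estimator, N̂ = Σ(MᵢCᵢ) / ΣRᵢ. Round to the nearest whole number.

Σ MᵢCᵢ = 0·42 + 42·58 + 93·96 = 0 + 2436 + 8928 = 11364
Σ Rᵢ = 0 + 7 + 27 = 34
N̂ = 11364 / 34 ≈ 334.2 → 334

N ≈ 334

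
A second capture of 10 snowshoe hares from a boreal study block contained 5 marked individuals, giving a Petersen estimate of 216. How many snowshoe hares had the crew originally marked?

From N = M·C/R: M = N·R / C = 216·5 / 10 = 1080 / 10 = 108.

M = 108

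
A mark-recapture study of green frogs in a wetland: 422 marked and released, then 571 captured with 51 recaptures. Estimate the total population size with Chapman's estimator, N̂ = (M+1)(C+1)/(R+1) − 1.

N̂ = (422+1)(571+1)/(51+1) − 1 = 423·572/52 − 1
= 241956/52 − 1 = 4653 − 1 = 4652

N = 4652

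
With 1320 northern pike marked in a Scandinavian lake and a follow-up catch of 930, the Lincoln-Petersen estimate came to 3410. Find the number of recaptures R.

From N = M·C/R: R = M·C / N = 1320·930 / 3410 = 1227600 / 3410 = 360.

R = 360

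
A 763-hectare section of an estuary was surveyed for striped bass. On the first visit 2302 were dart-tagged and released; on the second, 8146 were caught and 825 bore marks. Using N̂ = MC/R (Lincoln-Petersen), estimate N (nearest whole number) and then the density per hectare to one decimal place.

N̂ = 2302·8146/825 = 18752092/825 ≈ 22729.8 → 22730
Density = N̂ / area = 22730 / 763 ≈ 29.79 → 29.8 per hectare

density ≈ 29.8 striped bass per hectare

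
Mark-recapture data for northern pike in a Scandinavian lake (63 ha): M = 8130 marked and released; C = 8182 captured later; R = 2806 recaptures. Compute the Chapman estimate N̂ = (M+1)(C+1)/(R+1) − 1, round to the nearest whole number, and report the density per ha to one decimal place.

density ≈ 376.2 northern pike per ha

N̂ = 8131·8183/2807 − 1 = 66535973/2807 − 1 ≈ 23702.6 → 23703
Density = N̂ / area = 23703 / 63 ≈ 376.24 → 376.2 per ha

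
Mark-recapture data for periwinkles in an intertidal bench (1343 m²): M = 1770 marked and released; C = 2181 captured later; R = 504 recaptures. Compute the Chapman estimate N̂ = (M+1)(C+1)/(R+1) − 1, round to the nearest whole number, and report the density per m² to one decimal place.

density ≈ 5.7 periwinkles per m²

N̂ = 1771·2182/505 − 1 = 3864322/505 − 1 ≈ 7651.1 → 7651
Density = N̂ / area = 7651 / 1343 ≈ 5.70 → 5.7 per m²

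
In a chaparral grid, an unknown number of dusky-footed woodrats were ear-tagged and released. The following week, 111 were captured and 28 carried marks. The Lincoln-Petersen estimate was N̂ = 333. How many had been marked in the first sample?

From N = M·C/R: M = N·R / C = 333·28 / 111 = 9324 / 111 = 84.

M = 84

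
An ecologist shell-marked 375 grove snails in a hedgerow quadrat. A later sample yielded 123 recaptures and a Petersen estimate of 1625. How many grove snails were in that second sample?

From N = M·C/R: C = N·R / M = 1625·123 / 375 = 199875 / 375 = 533.

C = 533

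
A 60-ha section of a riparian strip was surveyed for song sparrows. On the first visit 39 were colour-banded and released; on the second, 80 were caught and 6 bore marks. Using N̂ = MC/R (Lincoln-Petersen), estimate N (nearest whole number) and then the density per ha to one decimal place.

density ≈ 8.7 song sparrows per ha

N̂ = 39·80/6 = 3120/6 = 520
Density = N̂ / area = 520 / 60 ≈ 8.67 → 8.7 per ha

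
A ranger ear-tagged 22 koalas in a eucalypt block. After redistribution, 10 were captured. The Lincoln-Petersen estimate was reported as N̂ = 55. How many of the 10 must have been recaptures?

R = 4

From N = M·C/R: R = M·C / N = 22·10 / 55 = 220 / 55 = 4.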